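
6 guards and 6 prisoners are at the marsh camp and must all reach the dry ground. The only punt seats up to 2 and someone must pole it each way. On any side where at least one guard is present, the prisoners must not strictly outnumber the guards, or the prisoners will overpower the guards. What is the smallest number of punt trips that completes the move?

impossible

Following every safe sequence of crossings from the start, the most of the 12 that can be at the dry ground as the punt arrives there on crossings 1, 3, 5, 7, 9 is 2, 3, 4, 5, 6 respectively; the best ever achieved is 6 of 12.
From crossing 11 on, no configuration arises that was not already reachable earlier: only 15 distinct safe configurations (who is on which side, and where the punt is) can ever be reached, none of them has everyone across, and every continuation just revisits them. They are: 0 guards + 0 prisoners across (punt back at the start); 0 guards + 1 prisoner across (punt there); 0 guards + 1 prisoner across (punt back at the start); 0 guards + 2 prisoners across (punt there); 0 guards + 2 prisoners across (punt back at the start); 0 guards + 3 prisoners across (punt there); 0 guards + 3 prisoners across (punt back at the start); 0 guards + 4 prisoners across (punt there); 0 guards + 4 prisoners across (punt back at the start); 0 guards + 5 prisoners across (punt there); 0 guards + 5 prisoners across (punt back at the start); 0 guards + 6 prisoners across (punt there); 1 guard + 1 prisoner across (punt there); 1 guard + 1 prisoner across (punt back at the start); 2 guards + 2 prisoners across (punt there). So no valid plan exists.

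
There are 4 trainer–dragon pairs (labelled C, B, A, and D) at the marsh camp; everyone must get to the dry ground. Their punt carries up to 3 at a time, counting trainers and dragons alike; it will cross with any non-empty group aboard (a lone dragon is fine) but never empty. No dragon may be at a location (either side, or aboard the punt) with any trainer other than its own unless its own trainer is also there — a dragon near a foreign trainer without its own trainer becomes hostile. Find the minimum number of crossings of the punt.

9

Counting alone: each trip to the dry ground takes at most 3 across and each return brings at least 1 back, so after t trips out (and t−1 returns) at most 3t − (t−1) of the 8 are across; that first reaches 8 at t = 4, so at least 7 crossings are needed.
The safety rule pushes this higher. Following every safe sequence of crossings, the most of the 8 that can be at the dry ground as the punt arrives there on crossing 7 is 7 — never all 8.
So no plan with fewer than 9 crossings exists, and this one achieves 9:
1. dragon C and trainer C cross → the dry ground.
2. trainer C crosses ← the marsh camp.
3. dragon B, trainer B, and trainer C cross → the dry ground.
4. dragon C and trainer C cross ← the marsh camp.
5. trainer A, trainer C, and trainer D cross → the dry ground.
6. dragon B crosses ← the marsh camp.
7. dragon B and dragon C cross → the dry ground.
8. dragon C crosses ← the marsh camp.
9. dragon A, dragon C, and dragon D cross → the dry ground.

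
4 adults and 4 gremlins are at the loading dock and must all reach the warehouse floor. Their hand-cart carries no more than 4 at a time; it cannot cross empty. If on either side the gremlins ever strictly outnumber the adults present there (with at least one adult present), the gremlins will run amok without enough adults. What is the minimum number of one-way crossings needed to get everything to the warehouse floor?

5

Counting alone: each trip to the warehouse floor takes at most 4 across and each return brings at least 1 back, so after t trips out (and t−1 returns) at most 4t − (t−1) of the 8 are across; that first reaches 8 at t = 3, so at least 5 crossings are needed.
The plan below uses exactly 5 crossings, so it is optimal:
1. 2 gremlins → the warehouse floor.  (the loading dock: 4A 2G; the warehouse floor: 0A 2G)
2. 1 gremlin ← the loading dock.  (the loading dock: 4A 3G; the warehouse floor: 0A 1G)
3. 4 adults → the warehouse floor.  (the loading dock: 0A 3G; the warehouse floor: 4A 1G)
4. 1 gremlin ← the loading dock.  (the loading dock: 0A 4G; the warehouse floor: 4A 0G)
5. 4 gremlins → the warehouse floor.  (the loading dock: 0A 0G; the warehouse floor: 4A 4G)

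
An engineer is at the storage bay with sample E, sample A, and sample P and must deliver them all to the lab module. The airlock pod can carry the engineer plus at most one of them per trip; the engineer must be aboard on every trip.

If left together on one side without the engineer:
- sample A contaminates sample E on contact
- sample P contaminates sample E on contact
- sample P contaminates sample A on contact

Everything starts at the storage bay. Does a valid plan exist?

Whatever the first load, the items left behind include a forbidden pair without the engineer. No opening move is safe, so no plan exists.

No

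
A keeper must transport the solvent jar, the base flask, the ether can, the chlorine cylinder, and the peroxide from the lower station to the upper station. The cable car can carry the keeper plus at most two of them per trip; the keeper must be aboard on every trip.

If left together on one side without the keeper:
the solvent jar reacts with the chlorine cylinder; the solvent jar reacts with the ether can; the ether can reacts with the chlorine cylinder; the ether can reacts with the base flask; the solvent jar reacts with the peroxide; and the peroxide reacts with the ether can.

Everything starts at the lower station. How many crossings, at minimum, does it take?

Counting alone: the keeper can take at most 2 across per trip to the upper station, so moving all 5 needs at least 3 loaded trips out, with a return between consecutive ones — at least 5 crossings.
The safety rule pushes this higher. Following every safe sequence of crossings, the most of the 5 that can be at the upper station as the cable car arrives there on crossing 5 is 4 — never all 5.
So no plan with fewer than 7 crossings exists, and this one achieves 7:
1. Keeper goes to the upper station with the ether can and the solvent jar.
2. Keeper goes back to the lower station with the solvent jar.
3. Keeper goes to the upper station with the base flask and the solvent jar.
4. Keeper goes back to the lower station with the ether can.
5. Keeper goes to the upper station with the chlorine cylinder and the peroxide.
6. Keeper goes back to the lower station with the solvent jar.
7. Keeper goes to the upper station with the ether can and the solvent jar.

7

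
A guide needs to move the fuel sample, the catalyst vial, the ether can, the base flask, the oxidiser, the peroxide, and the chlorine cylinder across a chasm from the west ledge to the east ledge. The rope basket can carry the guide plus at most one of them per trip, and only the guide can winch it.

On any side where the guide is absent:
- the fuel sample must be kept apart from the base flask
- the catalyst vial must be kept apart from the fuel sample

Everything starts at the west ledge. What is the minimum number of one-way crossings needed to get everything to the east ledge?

Counting alone: the guide can take at most 1 across per trip to the east ledge, so moving all 7 needs at least 7 loaded trips out, with a return between consecutive ones — at least 13 crossings.
The safety rule pushes this higher. Following every safe sequence of crossings, the most of the 7 that can be at the east ledge as the rope basket arrives there on crossing 13 is 6 — never all 7.
So no plan with fewer than 15 crossings exists, and this one achieves 15:
1. Guide goes to the east ledge with the fuel sample.
2. Guide goes back to the west ledge alone.
3. Guide goes to the east ledge with the catalyst vial.
4. Guide goes back to the west ledge with the fuel sample.
5. Guide goes to the east ledge with the base flask.
6. Guide goes back to the west ledge alone.
7. Guide goes to the east ledge with the ether can.
8. Guide goes back to the west ledge alone.
9. Guide goes to the east ledge with the oxidiser.
10. Guide goes back to the west ledge alone.
11. Guide goes to the east ledge with the peroxide.
12. Guide goes back to the west ledge alone.
13. Guide goes to the east ledge with the chlorine cylinder.
14. Guide goes back to the west ledge alone.
15. Guide goes to the east ledge with the fuel sample.

15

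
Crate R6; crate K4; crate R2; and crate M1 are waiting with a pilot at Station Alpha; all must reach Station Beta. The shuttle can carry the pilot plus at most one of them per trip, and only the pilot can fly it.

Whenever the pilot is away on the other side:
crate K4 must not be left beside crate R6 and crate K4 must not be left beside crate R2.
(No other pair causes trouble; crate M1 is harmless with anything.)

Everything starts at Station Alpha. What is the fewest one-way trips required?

9

Counting alone: the pilot can take at most 1 across per trip to Station Beta, so moving all 4 needs at least 4 loaded trips out, with a return between consecutive ones — at least 7 crossings.
The safety rule pushes this higher. Following every safe sequence of crossings, the most of the 4 that can be at Station Beta as the shuttle arrives there on crossing 7 is 3 — never all 4.
So no plan with fewer than 9 crossings exists, and this one achieves 9:
1. Pilot goes to Station Beta with crate K4.  [Station Alpha: crate M1, crate R2, crate R6 | Station Beta: crate K4]
2. Pilot goes back to Station Alpha alone.  [Station Alpha: crate M1, crate R2, crate R6 | Station Beta: crate K4]
3. Pilot goes to Station Beta with crate R6.  [Station Alpha: crate M1, crate R2 | Station Beta: crate K4, crate R6]
4. Pilot goes back to Station Alpha with crate K4.  [Station Alpha: crate K4, crate M1, crate R2 | Station Beta: crate R6]
5. Pilot goes to Station Beta with crate R2.  [Station Alpha: crate K4, crate M1 | Station Beta: crate R2, crate R6]
6. Pilot goes back to Station Alpha alone.  [Station Alpha: crate K4, crate M1 | Station Beta: crate R2, crate R6]
7. Pilot goes to Station Beta with crate M1.  [Station Alpha: crate K4 | Station Beta: crate M1, crate R2, crate R6]
8. Pilot goes back to Station Alpha alone.  [Station Alpha: crate K4 | Station Beta: crate M1, crate R2, crate R6]
9. Pilot goes to Station Beta with crate K4.  [Station Alpha: — | Station Beta: crate K4, crate M1, crate R2, crate R6]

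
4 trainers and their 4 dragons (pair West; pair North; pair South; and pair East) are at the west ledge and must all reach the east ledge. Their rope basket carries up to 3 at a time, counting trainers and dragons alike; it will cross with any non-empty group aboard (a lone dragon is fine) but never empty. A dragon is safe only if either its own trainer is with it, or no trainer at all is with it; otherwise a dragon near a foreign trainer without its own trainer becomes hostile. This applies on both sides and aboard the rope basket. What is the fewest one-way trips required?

9

Counting alone: each trip to the east ledge takes at most 3 across and each return brings at least 1 back, so after t trips out (and t−1 returns) at most 3t − (t−1) of the 8 are across; that first reaches 8 at t = 4, so at least 7 crossings are needed.
The safety rule pushes this higher. Following every safe sequence of crossings, the most of the 8 that can be at the east ledge as the rope basket arrives there on crossing 7 is 7 — never all 8.
So no plan with fewer than 9 crossings exists, and this one achieves 9:
1. dragon West and trainer West cross → the east ledge.
2. trainer West crosses ← the west ledge.
3. dragon North, trainer North, and trainer West cross → the east ledge.
4. dragon West and trainer West cross ← the west ledge.
5. trainer East, trainer South, and trainer West cross → the east ledge.
6. dragon North crosses ← the west ledge.
7. dragon North and dragon West cross → the east ledge.
8. dragon West crosses ← the west ledge.
9. dragon East, dragon South, and dragon West cross → the east ledge.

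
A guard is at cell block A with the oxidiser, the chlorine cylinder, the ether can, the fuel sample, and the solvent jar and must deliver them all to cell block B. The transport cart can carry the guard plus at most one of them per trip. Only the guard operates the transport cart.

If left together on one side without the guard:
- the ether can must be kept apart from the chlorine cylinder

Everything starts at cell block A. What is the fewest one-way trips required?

9

Counting alone: the guard can take at most 1 across per trip to cell block B, so moving all 5 needs at least 5 loaded trips out, with a return between consecutive ones — at least 9 crossings.
The plan below uses exactly 9 crossings, so it is optimal:
1. Guard goes to cell block B with the chlorine cylinder.  [cell block A: the ether can, the fuel sample, the oxidiser, the solvent jar | cell block B: the chlorine cylinder]
2. Guard goes back to cell block A alone.  [cell block A: the ether can, the fuel sample, the oxidiser, the solvent jar | cell block B: the chlorine cylinder]
3. Guard goes to cell block B with the oxidiser.  [cell block A: the ether can, the fuel sample, the solvent jar | cell block B: the chlorine cylinder, the oxidiser]
4. Guard goes back to cell block A alone.  [cell block A: the ether can, the fuel sample, the solvent jar | cell block B: the chlorine cylinder, the oxidiser]
5. Guard goes to cell block B with the fuel sample.  [cell block A: the ether can, the solvent jar | cell block B: the chlorine cylinder, the fuel sample, the oxidiser]
6. Guard goes back to cell block A alone.  [cell block A: the ether can, the solvent jar | cell block B: the chlorine cylinder, the fuel sample, the oxidiser]
7. Guard goes to cell block B with the solvent jar.  [cell block A: the ether can | cell block B: the chlorine cylinder, the fuel sample, the oxidiser, the solvent jar]
8. Guard goes back to cell block A alone.  [cell block A: the ether can | cell block B: the chlorine cylinder, the fuel sample, the oxidiser, the solvent jar]
9. Guard goes to cell block B with the ether can.  [cell block A: — | cell block B: the chlorine cylinder, the ether can, the fuel sample, the oxidiser, the solvent jar]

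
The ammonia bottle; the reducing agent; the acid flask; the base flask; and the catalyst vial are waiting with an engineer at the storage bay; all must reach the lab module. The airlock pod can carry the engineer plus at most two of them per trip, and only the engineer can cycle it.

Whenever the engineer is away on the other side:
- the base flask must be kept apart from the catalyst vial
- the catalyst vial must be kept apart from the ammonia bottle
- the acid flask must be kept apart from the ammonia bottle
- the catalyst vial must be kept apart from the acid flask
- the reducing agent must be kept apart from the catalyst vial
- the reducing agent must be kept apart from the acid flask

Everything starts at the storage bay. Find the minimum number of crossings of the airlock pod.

7

Counting alone: the engineer can take at most 2 across per trip to the lab module, so moving all 5 needs at least 3 loaded trips out, with a return between consecutive ones — at least 5 crossings.
The safety rule pushes this higher. Following every safe sequence of crossings, the most of the 5 that can be at the lab module as the airlock pod arrives there on crossing 5 is 4 — never all 5.
So no plan with fewer than 7 crossings exists, and this one achieves 7:
1. Engineer goes to the lab module with the acid flask and the catalyst vial.  [the storage bay: the ammonia bottle, the base flask, the reducing agent | the lab module: the acid flask, the catalyst vial]
2. Engineer goes back to the storage bay with the acid flask.  [the storage bay: the acid flask, the ammonia bottle, the base flask, the reducing agent | the lab module: the catalyst vial]
3. Engineer goes to the lab module with the ammonia bottle and the reducing agent.  [the storage bay: the acid flask, the base flask | the lab module: the ammonia bottle, the catalyst vial, the reducing agent]
4. Engineer goes back to the storage bay with the catalyst vial.  [the storage bay: the acid flask, the base flask, the catalyst vial | the lab module: the ammonia bottle, the reducing agent]
5. Engineer goes to the lab module with the acid flask and the base flask.  [the storage bay: the catalyst vial | the lab module: the acid flask, the ammonia bottle, the base flask, the reducing agent]
6. Engineer goes back to the storage bay with the acid flask.  [the storage bay: the acid flask, the catalyst vial | the lab module: the ammonia bottle, the base flask, the reducing agent]
7. Engineer goes to the lab module with the acid flask and the catalyst vial.  [the storage bay: — | the lab module: the acid flask, the ammonia bottle, the base flask, the catalyst vial, the reducing agent]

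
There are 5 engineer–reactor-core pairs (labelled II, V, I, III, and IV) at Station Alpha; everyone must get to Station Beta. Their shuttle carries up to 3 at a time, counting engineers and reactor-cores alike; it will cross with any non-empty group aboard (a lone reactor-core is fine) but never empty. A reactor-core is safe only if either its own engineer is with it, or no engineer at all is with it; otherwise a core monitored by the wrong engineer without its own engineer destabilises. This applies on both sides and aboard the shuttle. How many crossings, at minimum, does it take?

Counting alone: each trip to Station Beta takes at most 3 across and each return brings at least 1 back, so after t trips out (and t−1 returns) at most 3t − (t−1) of the 10 are across; that first reaches 10 at t = 5, so at least 9 crossings are needed.
The safety rule pushes this higher. Following every safe sequence of crossings, the most of the 10 that can be at Station Beta as the shuttle arrives there on crossing 9 is 9 — never all 10.
So no plan with fewer than 11 crossings exists, and this one achieves 11:
1. engineer II and reactor-core II cross → Station Beta.
2. engineer II crosses ← Station Alpha.
3. reactor-core I, reactor-core III, and reactor-core V cross → Station Beta.
4. reactor-core II crosses ← Station Alpha.
5. engineer I, engineer III, and engineer V cross → Station Beta.
6. engineer V and reactor-core V cross ← Station Alpha.
7. engineer II, engineer IV, and engineer V cross → Station Beta.
8. reactor-core I crosses ← Station Alpha.
9. reactor-core II and reactor-core V cross → Station Beta.
10. reactor-core II crosses ← Station Alpha.
11. reactor-core I, reactor-core II, and reactor-core IV cross → Station Beta.

11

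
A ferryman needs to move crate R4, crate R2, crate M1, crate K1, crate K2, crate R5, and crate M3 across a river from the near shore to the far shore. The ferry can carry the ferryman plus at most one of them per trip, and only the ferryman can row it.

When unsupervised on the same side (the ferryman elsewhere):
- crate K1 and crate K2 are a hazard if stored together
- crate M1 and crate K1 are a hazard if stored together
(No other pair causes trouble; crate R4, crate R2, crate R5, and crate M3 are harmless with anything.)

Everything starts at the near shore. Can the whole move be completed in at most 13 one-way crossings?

Counting alone: the ferryman can take at most 1 across per trip to the far shore, so moving all 7 needs at least 7 loaded trips out, with a return between consecutive ones — at least 13 crossings.
The safety rule pushes this higher. Following every safe sequence of crossings, the most of the 7 that can be at the far shore as the ferry arrives there on crossing 13 is 6 — never all 7.
So the move cannot be finished within 13 crossings. (The shortest complete plan takes 15:)
1. Ferryman goes to the far shore with crate K1.  [the near shore: crate K2, crate M1, crate M3, crate R2, crate R4, crate R5 | the far shore: crate K1]
2. Ferryman goes back to the near shore alone.  [the near shore: crate K2, crate M1, crate M3, crate R2, crate R4, crate R5 | the far shore: crate K1]
3. Ferryman goes to the far shore with crate R4.  [the near shore: crate K2, crate M1, crate M3, crate R2, crate R5 | the far shore: crate K1, crate R4]
4. Ferryman goes back to the near shore alone.  [the near shore: crate K2, crate M1, crate M3, crate R2, crate R5 | the far shore: crate K1, crate R4]
5. Ferryman goes to the far shore with crate R2.  [the near shore: crate K2, crate M1, crate M3, crate R5 | the far shore: crate K1, crate R2, crate R4]
6. Ferryman goes back to the near shore alone.  [the near shore: crate K2, crate M1, crate M3, crate R5 | the far shore: crate K1, crate R2, crate R4]
7. Ferryman goes to the far shore with crate M1.  [the near shore: crate K2, crate M3, crate R5 | the far shore: crate K1, crate M1, crate R2, crate R4]
8. Ferryman goes back to the near shore with crate K1.  [the near shore: crate K1, crate K2, crate M3, crate R5 | the far shore: crate M1, crate R2, crate R4]
9. Ferryman goes to the far shore with crate K2.  [the near shore: crate K1, crate M3, crate R5 | the far shore: crate K2, crate M1, crate R2, crate R4]
10. Ferryman goes back to the near shore alone.  [the near shore: crate K1, crate M3, crate R5 | the far shore: crate K2, crate M1, crate R2, crate R4]
11. Ferryman goes to the far shore with crate R5.  [the near shore: crate K1, crate M3 | the far shore: crate K2, crate M1, crate R2, crate R4, crate R5]
12. Ferryman goes back to the near shore alone.  [the near shore: crate K1, crate M3 | the far shore: crate K2, crate M1, crate R2, crate R4, crate R5]
13. Ferryman goes to the far shore with crate M3.  [the near shore: crate K1 | the far shore: crate K2, crate M1, crate M3, crate R2, crate R4, crate R5]
14. Ferryman goes back to the near shore alone.  [the near shore: crate K1 | the far shore: crate K2, crate M1, crate M3, crate R2, crate R4, crate R5]
15. Ferryman goes to the far shore with crate K1.  [the near shore: — | the far shore: crate K1, crate K2, crate M1, crate M3, crate R2, crate R4, crate R5]

No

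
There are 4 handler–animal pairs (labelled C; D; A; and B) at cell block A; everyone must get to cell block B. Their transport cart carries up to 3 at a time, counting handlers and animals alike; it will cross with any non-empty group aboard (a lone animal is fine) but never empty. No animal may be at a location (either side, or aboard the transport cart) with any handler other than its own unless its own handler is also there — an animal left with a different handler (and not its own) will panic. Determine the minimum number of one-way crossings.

9

Counting alone: each trip to cell block B takes at most 3 across and each return brings at least 1 back, so after t trips out (and t−1 returns) at most 3t − (t−1) of the 8 are across; that first reaches 8 at t = 4, so at least 7 crossings are needed.
The safety rule pushes this higher. Following every safe sequence of crossings, the most of the 8 that can be at cell block B as the transport cart arrives there on crossing 7 is 7 — never all 8.
So no plan with fewer than 9 crossings exists, and this one achieves 9:
1. animal C and handler C cross → cell block B.
2. handler C crosses ← cell block A.
3. animal D, handler C, and handler D cross → cell block B.
4. animal C and handler C cross ← cell block A.
5. handler A, handler B, and handler C cross → cell block B.
6. animal D crosses ← cell block A.
7. animal C and animal D cross → cell block B.
8. animal C crosses ← cell block A.
9. animal A, animal B, and animal C cross → cell block B.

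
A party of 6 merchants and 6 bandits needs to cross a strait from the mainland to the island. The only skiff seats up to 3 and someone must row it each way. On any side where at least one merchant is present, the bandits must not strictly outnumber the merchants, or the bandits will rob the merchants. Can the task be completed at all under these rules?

No

Following every safe sequence of crossings from the start, the most of the 12 that can be at the island as the skiff arrives there on crossings 1, 3, 5 is 3, 5, 6 respectively; the best ever achieved is 6 of 12.
From crossing 7 on, no configuration arises that was not already reachable earlier: only 17 distinct safe configurations (who is on which side, and where the skiff is) can ever be reached, none of them has everyone across, and every continuation just revisits them. They are: 0 merchants + 0 bandits across (skiff back at the start); 0 merchants + 1 bandit across (skiff there); 0 merchants + 1 bandit across (skiff back at the start); 0 merchants + 2 bandits across (skiff there); 0 merchants + 2 bandits across (skiff back at the start); 0 merchants + 3 bandits across (skiff there); 0 merchants + 3 bandits across (skiff back at the start); 0 merchants + 4 bandits across (skiff there); 0 merchants + 4 bandits across (skiff back at the start); 0 merchants + 5 bandits across (skiff there); 0 merchants + 5 bandits across (skiff back at the start); 0 merchants + 6 bandits across (skiff there); 1 merchant + 1 bandit across (skiff there); 1 merchant + 1 bandit across (skiff back at the start); 2 merchants + 2 bandits across (skiff there); 2 merchants + 2 bandits across (skiff back at the start); 3 merchants + 3 bandits across (skiff there). So no valid plan exists.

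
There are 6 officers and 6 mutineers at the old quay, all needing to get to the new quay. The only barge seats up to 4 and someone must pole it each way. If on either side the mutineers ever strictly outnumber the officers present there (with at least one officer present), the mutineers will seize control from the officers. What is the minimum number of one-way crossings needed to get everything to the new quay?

Counting alone: each trip to the new quay takes at most 4 across and each return brings at least 1 back, so after t trips out (and t−1 returns) at most 4t − (t−1) of the 12 are across; that first reaches 12 at t = 4, so at least 7 crossings are needed.
The safety rule pushes this higher. Following every safe sequence of crossings, the most of the 12 that can be at the new quay as the barge arrives there on crossing 7 is 11 — never all 12.
So no plan with fewer than 9 crossings exists, and this one achieves 9:
1. 2 mutineers → the new quay.  (the old quay: 6O 4M; the new quay: 0O 2M)
2. 1 mutineer ← the old quay.  (the old quay: 6O 5M; the new quay: 0O 1M)
3. 4 mutineers → the new quay.  (the old quay: 6O 1M; the new quay: 0O 5M)
4. 1 mutineer ← the old quay.  (the old quay: 6O 2M; the new quay: 0O 4M)
5. 4 officers → the new quay.  (the old quay: 2O 2M; the new quay: 4O 4M)
6. 1 officer and 1 mutineer ← the old quay.  (the old quay: 3O 3M; the new quay: 3O 3M)
7. 2 officers and 2 mutineers → the new quay.  (the old quay: 1O 1M; the new quay: 5O 5M)
8. 1 officer and 1 mutineer ← the old quay.  (the old quay: 2O 2M; the new quay: 4O 4M)
9. 2 officers and 2 mutineers → the new quay.  (the old quay: 0O 0M; the new quay: 6O 6M)

9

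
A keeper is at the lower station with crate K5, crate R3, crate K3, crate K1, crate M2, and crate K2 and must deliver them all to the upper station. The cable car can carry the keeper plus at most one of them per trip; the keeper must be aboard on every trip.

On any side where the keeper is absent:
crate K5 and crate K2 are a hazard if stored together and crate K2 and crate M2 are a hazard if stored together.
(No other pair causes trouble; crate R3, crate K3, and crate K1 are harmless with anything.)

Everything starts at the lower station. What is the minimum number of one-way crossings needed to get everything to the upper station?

13

Counting alone: the keeper can take at most 1 across per trip to the upper station, so moving all 6 needs at least 6 loaded trips out, with a return between consecutive ones — at least 11 crossings.
The safety rule pushes this higher. Following every safe sequence of crossings, the most of the 6 that can be at the upper station as the cable car arrives there on crossing 11 is 5 — never all 6.
So no plan with fewer than 13 crossings exists, and this one achieves 13:
1. Keeper goes to the upper station with crate K2.  [the lower station: crate K1, crate K3, crate K5, crate M2, crate R3 | the upper station: crate K2]
2. Keeper goes back to the lower station alone.  [the lower station: crate K1, crate K3, crate K5, crate M2, crate R3 | the upper station: crate K2]
3. Keeper goes to the upper station with crate K5.  [the lower station: crate K1, crate K3, crate M2, crate R3 | the upper station: crate K2, crate K5]
4. Keeper goes back to the lower station with crate K2.  [the lower station: crate K1, crate K2, crate K3, crate M2, crate R3 | the upper station: crate K5]
5. Keeper goes to the upper station with crate M2.  [the lower station: crate K1, crate K2, crate K3, crate R3 | the upper station: crate K5, crate M2]
6. Keeper goes back to the lower station alone.  [the lower station: crate K1, crate K2, crate K3, crate R3 | the upper station: crate K5, crate M2]
7. Keeper goes to the upper station with crate R3.  [the lower station: crate K1, crate K2, crate K3 | the upper station: crate K5, crate M2, crate R3]
8. Keeper goes back to the lower station alone.  [the lower station: crate K1, crate K2, crate K3 | the upper station: crate K5, crate M2, crate R3]
9. Keeper goes to the upper station with crate K3.  [the lower station: crate K1, crate K2 | the upper station: crate K3, crate K5, crate M2, crate R3]
10. Keeper goes back to the lower station alone.  [the lower station: crate K1, crate K2 | the upper station: crate K3, crate K5, crate M2, crate R3]
11. Keeper goes to the upper station with crate K1.  [the lower station: crate K2 | the upper station: crate K1, crate K3, crate K5, crate M2, crate R3]
12. Keeper goes back to the lower station alone.  [the lower station: crate K2 | the upper station: crate K1, crate K3, crate K5, crate M2, crate R3]
13. Keeper goes to the upper station with crate K2.  [the lower station: — | the upper station: crate K1, crate K2, crate K3, crate K5, crate M2, crate R3]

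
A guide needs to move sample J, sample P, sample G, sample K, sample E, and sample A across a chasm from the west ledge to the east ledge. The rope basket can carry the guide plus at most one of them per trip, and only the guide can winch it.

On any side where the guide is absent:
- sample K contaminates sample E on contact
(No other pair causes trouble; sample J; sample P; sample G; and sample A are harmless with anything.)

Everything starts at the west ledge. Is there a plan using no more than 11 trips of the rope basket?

Yes — this plan uses 11 crossings (≤ 11):
1. Guide goes to the east ledge with sample K.
2. Guide goes back to the west ledge alone.
3. Guide goes to the east ledge with sample J.
4. Guide goes back to the west ledge alone.
5. Guide goes to the east ledge with sample P.
6. Guide goes back to the west ledge alone.
7. Guide goes to the east ledge with sample G.
8. Guide goes back to the west ledge alone.
9. Guide goes to the east ledge with sample A.
10. Guide goes back to the west ledge alone.
11. Guide goes to the east ledge with sample E.

Yes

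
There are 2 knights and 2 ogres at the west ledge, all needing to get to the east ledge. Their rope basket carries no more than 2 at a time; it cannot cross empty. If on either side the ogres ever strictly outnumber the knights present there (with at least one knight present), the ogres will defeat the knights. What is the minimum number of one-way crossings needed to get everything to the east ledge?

5

Counting alone: each trip to the east ledge takes at most 2 across and each return brings at least 1 back, so after t trips out (and t−1 returns) at most 2t − (t−1) of the 4 are across; that first reaches 4 at t = 3, so at least 5 crossings are needed.
The plan below uses exactly 5 crossings, so it is optimal:
1. 2 ogres → the east ledge.  (the west ledge: 2K 0O; the east ledge: 0K 2O)
2. 1 ogre ← the west ledge.  (the west ledge: 2K 1O; the east ledge: 0K 1O)
3. 2 knights → the east ledge.  (the west ledge: 0K 1O; the east ledge: 2K 1O)
4. 1 ogre ← the west ledge.  (the west ledge: 0K 2O; the east ledge: 2K 0O)
5. 2 ogres → the east ledge.  (the west ledge: 0K 0O; the east ledge: 2K 2O)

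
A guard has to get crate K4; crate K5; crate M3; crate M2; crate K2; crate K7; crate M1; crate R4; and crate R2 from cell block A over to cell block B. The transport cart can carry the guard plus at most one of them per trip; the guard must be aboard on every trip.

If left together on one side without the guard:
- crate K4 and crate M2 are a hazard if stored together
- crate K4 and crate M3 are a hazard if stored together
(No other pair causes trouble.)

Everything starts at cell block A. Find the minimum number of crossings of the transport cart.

19

Counting alone: the guard can take at most 1 across per trip to cell block B, so moving all 9 needs at least 9 loaded trips out, with a return between consecutive ones — at least 17 crossings.
The safety rule pushes this higher. Following every safe sequence of crossings, the most of the 9 that can be at cell block B as the transport cart arrives there on crossing 17 is 8 — never all 9.
So no plan with fewer than 19 crossings exists, and this one achieves 19:
1. Guard goes to cell block B with crate K4.
2. Guard goes back to cell block A alone.
3. Guard goes to cell block B with crate K5.
4. Guard goes back to cell block A alone.
5. Guard goes to cell block B with crate M3.
6. Guard goes back to cell block A with crate K4.
7. Guard goes to cell block B with crate M2.
8. Guard goes back to cell block A alone.
9. Guard goes to cell block B with crate K2.
10. Guard goes back to cell block A alone.
11. Guard goes to cell block B with crate K7.
12. Guard goes back to cell block A alone.
13. Guard goes to cell block B with crate M1.
14. Guard goes back to cell block A alone.
15. Guard goes to cell block B with crate R4.
16. Guard goes back to cell block A alone.
17. Guard goes to cell block B with crate R2.
18. Guard goes back to cell block A alone.
19. Guard goes to cell block B with crate K4.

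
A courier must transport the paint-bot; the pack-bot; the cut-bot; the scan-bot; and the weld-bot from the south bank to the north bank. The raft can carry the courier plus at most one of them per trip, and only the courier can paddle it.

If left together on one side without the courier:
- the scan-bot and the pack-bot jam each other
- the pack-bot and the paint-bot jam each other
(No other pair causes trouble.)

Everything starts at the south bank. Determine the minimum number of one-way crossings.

Counting alone: the courier can take at most 1 across per trip to the north bank, so moving all 5 needs at least 5 loaded trips out, with a return between consecutive ones — at least 9 crossings.
The safety rule pushes this higher. Following every safe sequence of crossings, the most of the 5 that can be at the north bank as the raft arrives there on crossing 9 is 4 — never all 5.
So no plan with fewer than 11 crossings exists, and this one achieves 11:
1. Courier goes to the north bank with the pack-bot.  [the south bank: the cut-bot, the paint-bot, the scan-bot, the weld-bot | the north bank: the pack-bot]
2. Courier goes back to the south bank alone.  [the south bank: the cut-bot, the paint-bot, the scan-bot, the weld-bot | the north bank: the pack-bot]
3. Courier goes to the north bank with the paint-bot.  [the south bank: the cut-bot, the scan-bot, the weld-bot | the north bank: the pack-bot, the paint-bot]
4. Courier goes back to the south bank with the pack-bot.  [the south bank: the cut-bot, the pack-bot, the scan-bot, the weld-bot | the north bank: the paint-bot]
5. Courier goes to the north bank with the scan-bot.  [the south bank: the cut-bot, the pack-bot, the weld-bot | the north bank: the paint-bot, the scan-bot]
6. Courier goes back to the south bank alone.  [the south bank: the cut-bot, the pack-bot, the weld-bot | the north bank: the paint-bot, the scan-bot]
7. Courier goes to the north bank with the cut-bot.  [the south bank: the pack-bot, the weld-bot | the north bank: the cut-bot, the paint-bot, the scan-bot]
8. Courier goes back to the south bank alone.  [the south bank: the pack-bot, the weld-bot | the north bank: the cut-bot, the paint-bot, the scan-bot]
9. Courier goes to the north bank with the weld-bot.  [the south bank: the pack-bot | the north bank: the cut-bot, the paint-bot, the scan-bot, the weld-bot]
10. Courier goes back to the south bank alone.  [the south bank: the pack-bot | the north bank: the cut-bot, the paint-bot, the scan-bot, the weld-bot]
11. Courier goes to the north bank with the pack-bot.  [the south bank: — | the north bank: the cut-bot, the pack-bot, the paint-bot, the scan-bot, the weld-bot]

11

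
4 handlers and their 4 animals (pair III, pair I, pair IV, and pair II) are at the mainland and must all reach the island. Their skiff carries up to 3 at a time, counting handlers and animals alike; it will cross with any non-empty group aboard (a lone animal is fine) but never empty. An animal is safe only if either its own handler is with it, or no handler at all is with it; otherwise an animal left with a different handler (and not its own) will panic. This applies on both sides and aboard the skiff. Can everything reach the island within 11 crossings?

Yes

Yes — this plan uses 9 crossings (≤ 11):
1. animal III and handler III cross → the island.
2. handler III crosses ← the mainland.
3. animal I, handler I, and handler III cross → the island.
4. animal III and handler III cross ← the mainland.
5. handler II, handler III, and handler IV cross → the island.
6. animal I crosses ← the mainland.
7. animal I and animal III cross → the island.
8. animal III crosses ← the mainland.
9. animal II, animal III, and animal IV cross → the island.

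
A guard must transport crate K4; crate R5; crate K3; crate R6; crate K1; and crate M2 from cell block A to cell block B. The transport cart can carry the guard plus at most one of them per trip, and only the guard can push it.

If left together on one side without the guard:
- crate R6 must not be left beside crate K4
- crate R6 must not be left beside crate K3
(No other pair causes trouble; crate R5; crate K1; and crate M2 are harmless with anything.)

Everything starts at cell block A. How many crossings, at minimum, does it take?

13

Counting alone: the guard can take at most 1 across per trip to cell block B, so moving all 6 needs at least 6 loaded trips out, with a return between consecutive ones — at least 11 crossings.
The safety rule pushes this higher. Following every safe sequence of crossings, the most of the 6 that can be at cell block B as the transport cart arrives there on crossing 11 is 5 — never all 6.
So no plan with fewer than 13 crossings exists, and this one achieves 13:
1. Guard goes to cell block B with crate R6.  [cell block A: crate K1, crate K3, crate K4, crate M2, crate R5 | cell block B: crate R6]
2. Guard goes back to cell block A alone.  [cell block A: crate K1, crate K3, crate K4, crate M2, crate R5 | cell block B: crate R6]
3. Guard goes to cell block B with crate K4.  [cell block A: crate K1, crate K3, crate M2, crate R5 | cell block B: crate K4, crate R6]
4. Guard goes back to cell block A with crate R6.  [cell block A: crate K1, crate K3, crate M2, crate R5, crate R6 | cell block B: crate K4]
5. Guard goes to cell block B with crate K3.  [cell block A: crate K1, crate M2, crate R5, crate R6 | cell block B: crate K3, crate K4]
6. Guard goes back to cell block A alone.  [cell block A: crate K1, crate M2, crate R5, crate R6 | cell block B: crate K3, crate K4]
7. Guard goes to cell block B with crate R5.  [cell block A: crate K1, crate M2, crate R6 | cell block B: crate K3, crate K4, crate R5]
8. Guard goes back to cell block A alone.  [cell block A: crate K1, crate M2, crate R6 | cell block B: crate K3, crate K4, crate R5]
9. Guard goes to cell block B with crate K1.  [cell block A: crate M2, crate R6 | cell block B: crate K1, crate K3, crate K4, crate R5]
10. Guard goes back to cell block A alone.  [cell block A: crate M2, crate R6 | cell block B: crate K1, crate K3, crate K4, crate R5]
11. Guard goes to cell block B with crate M2.  [cell block A: crate R6 | cell block B: crate K1, crate K3, crate K4, crate M2, crate R5]
12. Guard goes back to cell block A alone.  [cell block A: crate R6 | cell block B: crate K1, crate K3, crate K4, crate M2, crate R5]
13. Guard goes to cell block B with crate R6.  [cell block A: — | cell block B: crate K1, crate K3, crate K4, crate M2, crate R5, crate R6]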